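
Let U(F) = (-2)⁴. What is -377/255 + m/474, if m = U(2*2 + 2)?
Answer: -9701/6715 ≈ -1.4447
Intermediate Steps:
U(F) = 16
m = 16
-377/255 + m/474 = -377/255 + 16/474 = -377*1/255 + 16*(1/474) = -377/255 + 8/237 = -9701/6715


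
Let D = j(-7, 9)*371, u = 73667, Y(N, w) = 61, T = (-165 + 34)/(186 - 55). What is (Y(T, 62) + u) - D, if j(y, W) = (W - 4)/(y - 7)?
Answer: 147721/2 ≈ 73861.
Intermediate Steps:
T = -1 (T = -131/131 = -131*1/131 = -1)
j(y, W) = (-4 + W)/(-7 + y)
D = -265/2 (D = ((-4 + 9)/(-7 - 7))*371 = (5/(-14))*371 = -1/14*5*371 = -5/14*371 = -265/2 ≈ -132.50)
(Y(T, 62) + u) - D = (61 + 73667) - 1*(-265/2) = 73728 + 265/2 = 147721/2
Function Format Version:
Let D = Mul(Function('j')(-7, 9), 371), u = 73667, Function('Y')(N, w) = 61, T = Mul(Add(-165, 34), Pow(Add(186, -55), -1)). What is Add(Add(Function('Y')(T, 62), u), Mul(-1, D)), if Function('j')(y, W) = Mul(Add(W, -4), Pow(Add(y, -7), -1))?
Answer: Rational(147721, 2) ≈ 73861.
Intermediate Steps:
T = -1 (T = Mul(-131, Pow(131, -1)) = Mul(-131, Rational(1, 131)) = -1)
Function('j')(y, W) = Mul(Pow(Add(-7, y), -1), Add(-4, W)) (Function('j')(y, W) = Mul(Add(-4, W), Pow(Add(-7, y), -1)) = Mul(Pow(Add(-7, y), -1), Add(-4, W)))
D = Rational(-265, 2) (D = Mul(Mul(Pow(Add(-7, -7), -1), Add(-4, 9)), 371) = Mul(Mul(Pow(-14, -1), 5), 371) = Mul(Mul(Rational(-1, 14), 5), 371) = Mul(Rational(-5, 14), 371) = Rational(-265, 2) ≈ -132.50)
Add(Add(Function('Y')(T, 62), u), Mul(-1, D)) = Add(Add(61, 73667), Mul(-1, Rational(-265, 2))) = Add(73728, Rational(265, 2)) = Rational(147721, 2)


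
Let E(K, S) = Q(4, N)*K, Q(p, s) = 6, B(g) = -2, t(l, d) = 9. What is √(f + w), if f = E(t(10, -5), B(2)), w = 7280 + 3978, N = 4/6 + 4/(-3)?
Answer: 4*√707 ≈ 106.36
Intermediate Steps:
N = -⅔ (N = 4*(⅙) + 4*(-⅓) = ⅔ - 4/3 = -⅔ ≈ -0.66667)
w = 11258
E(K, S) = 6*K
f = 54 (f = 6*9 = 54)
√(f + w) = √(54 + 11258) = √11312 = 4*√707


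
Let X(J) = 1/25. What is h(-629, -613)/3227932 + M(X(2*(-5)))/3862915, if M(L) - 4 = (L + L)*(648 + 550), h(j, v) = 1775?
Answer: 179473771397/311730673544500 ≈ 0.00057573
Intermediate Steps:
X(J) = 1/25
M(L) = 4 + 2396*L (M(L) = 4 + (L + L)*(648 + 550) = 4 + (2*L)*1198 = 4 + 2396*L)
h(-629, -613)/3227932 + M(X(2*(-5)))/3862915 = 1775/3227932 + (4 + 2396*(1/25))/3862915 = 1775*(1/3227932) + (4 + 2396/25)*(1/3862915) = 1775/3227932 + (2496/25)*(1/3862915) = 1775/3227932 + 2496/96572875 = 179473771397/311730673544500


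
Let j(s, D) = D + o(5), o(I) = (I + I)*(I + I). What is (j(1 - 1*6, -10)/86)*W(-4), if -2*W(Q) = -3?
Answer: 135/86 ≈ 1.5698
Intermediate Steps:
W(Q) = 3/2 (W(Q) = -½*(-3) = 3/2)
o(I) = 4*I² (o(I) = (2*I)*(2*I) = 4*I²)
j(s, D) = 100 + D (j(s, D) = D + 4*5² = D + 4*25 = D + 100 = 100 + D)
(j(1 - 1*6, -10)/86)*W(-4) = ((100 - 10)/86)*(3/2) = (90*(1/86))*(3/2) = (45/43)*(3/2) = 135/86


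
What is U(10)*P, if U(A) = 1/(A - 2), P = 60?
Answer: 15/2 ≈ 7.5000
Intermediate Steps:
U(A) = 1/(-2 + A)
U(10)*P = 60/(-2 + 10) = 60/8 = (1/8)*60 = 15/2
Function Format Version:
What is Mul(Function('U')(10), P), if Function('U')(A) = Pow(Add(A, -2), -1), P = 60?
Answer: Rational(15, 2) ≈ 7.5000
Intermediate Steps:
Function('U')(A) = Pow(Add(-2, A), -1)
Mul(Function('U')(10), P) = Mul(Pow(Add(-2, 10), -1), 60) = Mul(Pow(8, -1), 60) = Mul(Rational(1, 8), 60) = Rational(15, 2)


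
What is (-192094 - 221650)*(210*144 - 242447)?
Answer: 87799373008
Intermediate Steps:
(-192094 - 221650)*(210*144 - 242447) = -413744*(30240 - 242447) = -413744*(-212207) = 87799373008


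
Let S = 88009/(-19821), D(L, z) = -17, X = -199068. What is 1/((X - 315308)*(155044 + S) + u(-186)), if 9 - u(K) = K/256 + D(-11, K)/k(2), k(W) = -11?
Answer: -27907968/2225622175258355821 ≈ -1.2539e-11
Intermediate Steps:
S = -88009/19821 (S = 88009*(-1/19821) = -88009/19821 ≈ -4.4402)
u(K) = 82/11 - K/256 (u(K) = 9 - (K/256 - 17/(-11)) = 9 - (K*(1/256) - 17*(-1/11)) = 9 - (K/256 + 17/11) = 9 - (17/11 + K/256) = 9 + (-17/11 - K/256) = 82/11 - K/256)
1/((X - 315308)*(155044 + S) + u(-186)) = 1/((-199068 - 315308)*(155044 - 88009/19821) + (82/11 - 1/256*(-186))) = 1/(-514376*3073039115/19821 + (82/11 + 93/128)) = 1/(-1580697567817240/19821 + 11519/1408) = 1/(-2225622175258355821/27907968) = -27907968/2225622175258355821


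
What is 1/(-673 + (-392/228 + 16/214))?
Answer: -6099/4114657 ≈ -0.0014823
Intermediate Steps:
1/(-673 + (-392/228 + 16/214)) = 1/(-673 + (-392*1/228 + 16*(1/214))) = 1/(-673 + (-98/57 + 8/107)) = 1/(-673 - 10030/6099) = 1/(-4114657/6099) = -6099/4114657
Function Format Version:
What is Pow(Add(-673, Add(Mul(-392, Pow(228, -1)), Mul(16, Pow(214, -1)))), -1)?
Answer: Rational(-6099, 4114657) ≈ -0.0014823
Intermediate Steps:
Pow(Add(-673, Add(Mul(-392, Pow(228, -1)), Mul(16, Pow(214, -1)))), -1) = Pow(Add(-673, Add(Mul(-392, Rational(1, 228)), Mul(16, Rational(1, 214)))), -1) = Pow(Add(-673, Add(Rational(-98, 57), Rational(8, 107))), -1) = Pow(Add(-673, Rational(-10030, 6099)), -1) = Pow(Rational(-4114657, 6099), -1) = Rational(-6099, 4114657)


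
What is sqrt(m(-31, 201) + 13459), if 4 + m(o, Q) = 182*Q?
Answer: sqrt(50037) ≈ 223.69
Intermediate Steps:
m(o, Q) = -4 + 182*Q
sqrt(m(-31, 201) + 13459) = sqrt((-4 + 182*201) + 13459) = sqrt((-4 + 36582) + 13459) = sqrt(36578 + 13459) = sqrt(50037)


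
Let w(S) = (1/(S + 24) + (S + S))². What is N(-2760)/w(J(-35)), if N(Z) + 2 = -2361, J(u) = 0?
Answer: -1361088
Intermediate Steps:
N(Z) = -2363 (N(Z) = -2 - 2361 = -2363)
w(S) = (1/(24 + S) + 2*S)²
N(-2760)/w(J(-35)) = -2363*(24 + 0)²/(1 + 2*0² + 48*0)² = -2363*576/(1 + 2*0 + 0)² = -2363*576/(1 + 0 + 0)² = -2363/((1/576)*1²) = -2363/((1/576)*1) = -2363/1/576 = -2363*576 = -1361088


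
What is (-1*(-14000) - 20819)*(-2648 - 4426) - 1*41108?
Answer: 48196498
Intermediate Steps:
(-1*(-14000) - 20819)*(-2648 - 4426) - 1*41108 = (14000 - 20819)*(-7074) - 41108 = -6819*(-7074) - 41108 = 48237606 - 41108 = 48196498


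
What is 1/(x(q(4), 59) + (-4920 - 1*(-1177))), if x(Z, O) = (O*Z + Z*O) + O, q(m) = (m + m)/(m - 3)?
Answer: -1/2740 ≈ -0.00036496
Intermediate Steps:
q(m) = 2*m/(-3 + m) (q(m) = (2*m)/(-3 + m) = 2*m/(-3 + m))
x(Z, O) = O + 2*O*Z (x(Z, O) = (O*Z + O*Z) + O = 2*O*Z + O = O + 2*O*Z)
1/(x(q(4), 59) + (-4920 - 1*(-1177))) = 1/(59*(1 + 2*(2*4/(-3 + 4))) + (-4920 - 1*(-1177))) = 1/(59*(1 + 2*(2*4/1)) + (-4920 + 1177)) = 1/(59*(1 + 2*(2*4*1)) - 3743) = 1/(59*(1 + 2*8) - 3743) = 1/(59*(1 + 16) - 3743) = 1/(59*17 - 3743) = 1/(1003 - 3743) = 1/(-2740) = -1/2740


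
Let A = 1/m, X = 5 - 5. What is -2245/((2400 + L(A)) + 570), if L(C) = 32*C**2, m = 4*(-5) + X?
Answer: -56125/74252 ≈ -0.75587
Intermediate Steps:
X = 0
m = -20 (m = 4*(-5) + 0 = -20 + 0 = -20)
A = -1/20 (A = 1/(-20) = -1/20 ≈ -0.050000)
-2245/((2400 + L(A)) + 570) = -2245/((2400 + 32*(-1/20)**2) + 570) = -2245/((2400 + 32*(1/400)) + 570) = -2245/((2400 + 2/25) + 570) = -2245/(60002/25 + 570) = -2245/74252/25 = -2245*25/74252 = -56125/74252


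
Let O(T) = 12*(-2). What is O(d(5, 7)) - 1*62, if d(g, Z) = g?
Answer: -86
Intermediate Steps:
O(T) = -24
O(d(5, 7)) - 1*62 = -24 - 1*62 = -24 - 62 = -86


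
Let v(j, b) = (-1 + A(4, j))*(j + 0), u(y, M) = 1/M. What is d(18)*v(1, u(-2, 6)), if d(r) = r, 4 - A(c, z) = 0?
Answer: 54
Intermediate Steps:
A(c, z) = 4 (A(c, z) = 4 - 1*0 = 4 + 0 = 4)
v(j, b) = 3*j (v(j, b) = (-1 + 4)*(j + 0) = 3*j)
d(18)*v(1, u(-2, 6)) = 18*(3*1) = 18*3 = 54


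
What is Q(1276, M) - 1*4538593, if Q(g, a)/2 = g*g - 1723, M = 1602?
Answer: -1285687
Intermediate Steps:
Q(g, a) = -3446 + 2*g² (Q(g, a) = 2*(g*g - 1723) = 2*(g² - 1723) = 2*(-1723 + g²) = -3446 + 2*g²)
Q(1276, M) - 1*4538593 = (-3446 + 2*1276²) - 1*4538593 = (-3446 + 2*1628176) - 4538593 = (-3446 + 3256352) - 4538593 = 3252906 - 4538593 = -1285687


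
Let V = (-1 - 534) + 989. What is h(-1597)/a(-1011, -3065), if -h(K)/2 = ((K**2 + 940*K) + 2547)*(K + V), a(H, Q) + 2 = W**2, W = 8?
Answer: 1202179968/31 ≈ 3.8780e+7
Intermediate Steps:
V = 454 (V = -535 + 989 = 454)
a(H, Q) = 62 (a(H, Q) = -2 + 8**2 = -2 + 64 = 62)
h(K) = -2*(454 + K)*(2547 + K**2 + 940*K) (h(K) = -2*((K**2 + 940*K) + 2547)*(K + 454) = -2*(2547 + K**2 + 940*K)*(454 + K) = -2*(454 + K)*(2547 + K**2 + 940*K))
h(-1597)/a(-1011, -3065) = (-2312676 - 858614*(-1597) - 2788*(-1597)**2 - 2*(-1597)**3)/62 = (-2312676 + 1371206558 - 2788*2550409 - 2*(-4073003173))*(1/62) = (-2312676 + 1371206558 - 7110540292 + 8146006346)*(1/62) = 2404359936*(1/62) = 1202179968/31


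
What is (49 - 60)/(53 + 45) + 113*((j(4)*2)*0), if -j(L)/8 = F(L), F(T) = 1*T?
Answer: -11/98 ≈ -0.11224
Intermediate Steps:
F(T) = T
j(L) = -8*L
(49 - 60)/(53 + 45) + 113*((j(4)*2)*0) = (49 - 60)/(53 + 45) + 113*((-8*4*2)*0) = -11/98 + 113*(-32*2*0) = -11*1/98 + 113*(-64*0) = -11/98 + 113*0 = -11/98 + 0 = -11/98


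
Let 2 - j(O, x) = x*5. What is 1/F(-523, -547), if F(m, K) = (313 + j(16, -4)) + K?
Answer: -1/212 ≈ -0.0047170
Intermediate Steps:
j(O, x) = 2 - 5*x (j(O, x) = 2 - x*5 = 2 - 5*x)
F(m, K) = 335 + K (F(m, K) = (313 + (2 - 5*(-4))) + K = (313 + (2 + 20)) + K = (313 + 22) + K = 335 + K)
1/F(-523, -547) = 1/(335 - 547) = 1/(-212) = -1/212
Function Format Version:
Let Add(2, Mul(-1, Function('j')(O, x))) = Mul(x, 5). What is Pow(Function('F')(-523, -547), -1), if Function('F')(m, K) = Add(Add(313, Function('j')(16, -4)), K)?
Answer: Rational(-1, 212) ≈ -0.0047170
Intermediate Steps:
Function('j')(O, x) = Add(2, Mul(-5, x)) (Function('j')(O, x) = Add(2, Mul(-1, Mul(x, 5))) = Add(2, Mul(-1, Mul(5, x))) = Add(2, Mul(-5, x)))
Function('F')(m, K) = Add(335, K) (Function('F')(m, K) = Add(Add(313, Add(2, Mul(-5, -4))), K) = Add(Add(313, Add(2, 20)), K) = Add(Add(313, 22), K) = Add(335, K))
Pow(Function('F')(-523, -547), -1) = Pow(Add(335, -547), -1) = Pow(-212, -1) = Rational(-1, 212)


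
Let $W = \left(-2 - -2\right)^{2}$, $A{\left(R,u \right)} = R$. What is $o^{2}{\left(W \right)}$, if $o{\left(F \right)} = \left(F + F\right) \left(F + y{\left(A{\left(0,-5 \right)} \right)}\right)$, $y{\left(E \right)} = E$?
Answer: $0$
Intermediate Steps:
$W = 0$ ($W = \left(-2 + 2\right)^{2} = 0^{2} = 0$)
$o{\left(F \right)} = 2 F^{2}$ ($o{\left(F \right)} = \left(F + F\right) \left(F + 0\right) = 2 F F = 2 F^{2}$)
$o^{2}{\left(W \right)} = \left(2 \cdot 0^{2}\right)^{2} = \left(2 \cdot 0\right)^{2} = 0^{2} = 0$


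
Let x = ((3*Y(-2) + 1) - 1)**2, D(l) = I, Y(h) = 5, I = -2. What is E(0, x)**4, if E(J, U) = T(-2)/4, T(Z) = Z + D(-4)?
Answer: 1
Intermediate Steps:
D(l) = -2
T(Z) = -2 + Z (T(Z) = Z - 2 = -2 + Z)
x = 225 (x = ((3*5 + 1) - 1)**2 = ((15 + 1) - 1)**2 = (16 - 1)**2 = 15**2 = 225)
E(J, U) = -1 (E(J, U) = (-2 - 2)/4 = -4*1/4 = -1)
E(0, x)**4 = (-1)**4 = 1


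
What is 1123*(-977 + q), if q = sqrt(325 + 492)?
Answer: -1097171 + 1123*sqrt(817) ≈ -1.0651e+6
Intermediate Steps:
q = sqrt(817) ≈ 28.583
1123*(-977 + q) = 1123*(-977 + sqrt(817)) = -1097171 + 1123*sqrt(817)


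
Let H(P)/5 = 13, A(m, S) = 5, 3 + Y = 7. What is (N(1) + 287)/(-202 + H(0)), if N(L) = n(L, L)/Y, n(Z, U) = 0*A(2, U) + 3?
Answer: -1151/548 ≈ -2.1004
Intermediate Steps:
Y = 4 (Y = -3 + 7 = 4)
H(P) = 65 (H(P) = 5*13 = 65)
n(Z, U) = 3 (n(Z, U) = 0*5 + 3 = 0 + 3 = 3)
N(L) = ¾ (N(L) = 3/4 = 3*(¼) = ¾)
(N(1) + 287)/(-202 + H(0)) = (¾ + 287)/(-202 + 65) = (1151/4)/(-137) = (1151/4)*(-1/137) = -1151/548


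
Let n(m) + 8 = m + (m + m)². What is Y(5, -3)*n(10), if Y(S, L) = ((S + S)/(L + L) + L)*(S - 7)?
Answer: 3752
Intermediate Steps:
Y(S, L) = (-7 + S)*(L + S/L) (Y(S, L) = ((2*S)/((2*L)) + L)*(-7 + S) = ((2*S)*(1/(2*L)) + L)*(-7 + S) = (S/L + L)*(-7 + S) = (L + S/L)*(-7 + S) = (-7 + S)*(L + S/L))
n(m) = -8 + m + 4*m² (n(m) = -8 + (m + (m + m)²) = -8 + (m + (2*m)²) = -8 + (m + 4*m²) = -8 + m + 4*m²)
Y(5, -3)*n(10) = ((5² - 7*5 + (-3)²*(-7 + 5))/(-3))*(-8 + 10 + 4*10²) = (-(25 - 35 + 9*(-2))/3)*(-8 + 10 + 4*100) = (-(25 - 35 - 18)/3)*(-8 + 10 + 400) = -⅓*(-28)*402 = (28/3)*402 = 3752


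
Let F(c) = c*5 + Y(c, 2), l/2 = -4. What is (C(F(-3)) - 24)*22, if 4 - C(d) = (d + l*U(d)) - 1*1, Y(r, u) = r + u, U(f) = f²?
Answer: 44990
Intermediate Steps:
l = -8 (l = 2*(-4) = -8)
F(c) = 2 + 6*c (F(c) = c*5 + (c + 2) = 5*c + (2 + c) = 2 + 6*c)
C(d) = 5 - d + 8*d² (C(d) = 4 - ((d - 8*d²) - 1*1) = 4 - ((d - 8*d²) - 1) = 4 - (-1 + d - 8*d²) = 4 + (1 - d + 8*d²) = 5 - d + 8*d²)
(C(F(-3)) - 24)*22 = ((5 - (2 + 6*(-3)) + 8*(2 + 6*(-3))²) - 24)*22 = ((5 - (2 - 18) + 8*(2 - 18)²) - 24)*22 = ((5 - 1*(-16) + 8*(-16)²) - 24)*22 = ((5 + 16 + 8*256) - 24)*22 = ((5 + 16 + 2048) - 24)*22 = (2069 - 24)*22 = 2045*22 = 44990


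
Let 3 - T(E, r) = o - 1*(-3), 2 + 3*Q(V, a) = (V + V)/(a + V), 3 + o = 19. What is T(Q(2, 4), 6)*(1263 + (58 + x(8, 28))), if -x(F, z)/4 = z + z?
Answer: -17552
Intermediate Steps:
o = 16 (o = -3 + 19 = 16)
Q(V, a) = -⅔ + 2*V/(3*(V + a)) (Q(V, a) = -⅔ + ((V + V)/(a + V))/3 = -⅔ + ((2*V)/(V + a))/3 = -⅔ + (2*V/(V + a))/3 = -⅔ + 2*V/(3*(V + a)))
x(F, z) = -8*z (x(F, z) = -4*(z + z) = -8*z)
T(E, r) = -16 (T(E, r) = 3 - (16 - 1*(-3)) = 3 - (16 + 3) = 3 - 1*19 = 3 - 19 = -16)
T(Q(2, 4), 6)*(1263 + (58 + x(8, 28))) = -16*(1263 + (58 - 8*28)) = -16*(1263 + (58 - 224)) = -16*(1263 - 166) = -16*1097 = -17552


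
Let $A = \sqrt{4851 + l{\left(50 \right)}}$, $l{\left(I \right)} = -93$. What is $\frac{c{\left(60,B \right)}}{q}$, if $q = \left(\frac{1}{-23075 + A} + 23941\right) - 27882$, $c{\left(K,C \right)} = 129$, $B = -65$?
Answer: $- \frac{135346083399969}{4134875353060589} + \frac{129 \sqrt{4758}}{8269750706121178} \approx -0.032733$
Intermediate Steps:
$A = \sqrt{4758}$ ($A = \sqrt{4851 - 93} = \sqrt{4758} \approx 68.978$)
$q = -3941 + \frac{1}{-23075 + \sqrt{4758}}$ ($q = \left(\frac{1}{-23075 + \sqrt{4758}} + 23941\right) - 27882 = \left(23941 + \frac{1}{-23075 + \sqrt{4758}}\right) - 27882 = -3941 + \frac{1}{-23075 + \sqrt{4758}} \approx -3941.0$)
$\frac{c{\left(60,B \right)}}{q} = \frac{129}{- \frac{161414529994}{40957759} - \frac{\sqrt{4758}}{532450867}}$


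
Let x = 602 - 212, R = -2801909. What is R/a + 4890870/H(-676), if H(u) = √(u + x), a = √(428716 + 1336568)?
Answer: -2801909*√441321/882642 - 2445435*I*√286/143 ≈ -2108.9 - 2.892e+5*I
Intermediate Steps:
x = 390
a = 2*√441321 (a = √1765284 = 2*√441321 ≈ 1328.6)
H(u) = √(390 + u) (H(u) = √(u + 390) = √(390 + u))
R/a + 4890870/H(-676) = -2801909*√441321/882642 + 4890870/(√(390 - 676)) = -2801909*√441321/882642 + 4890870/(√(-286)) = -2801909*√441321/882642 + 4890870/((I*√286)) = -2801909*√441321/882642 + 4890870*(-I*√286/286) = -2801909*√441321/882642 - 2445435*I*√286/143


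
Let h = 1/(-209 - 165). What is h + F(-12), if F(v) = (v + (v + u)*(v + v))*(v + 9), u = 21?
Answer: 255815/374 ≈ 684.00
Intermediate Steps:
h = -1/374 (h = 1/(-374) = -1/374 ≈ -0.0026738)
F(v) = (9 + v)*(v + 2*v*(21 + v)) (F(v) = (v + (v + 21)*(v + v))*(v + 9) = (v + (21 + v)*(2*v))*(9 + v) = (v + 2*v*(21 + v))*(9 + v) = (9 + v)*(v + 2*v*(21 + v)))
h + F(-12) = -1/374 - 12*(387 + 2*(-12)**2 + 61*(-12)) = -1/374 - 12*(387 + 2*144 - 732) = -1/374 - 12*(387 + 288 - 732) = -1/374 - 12*(-57) = -1/374 + 684 = 255815/374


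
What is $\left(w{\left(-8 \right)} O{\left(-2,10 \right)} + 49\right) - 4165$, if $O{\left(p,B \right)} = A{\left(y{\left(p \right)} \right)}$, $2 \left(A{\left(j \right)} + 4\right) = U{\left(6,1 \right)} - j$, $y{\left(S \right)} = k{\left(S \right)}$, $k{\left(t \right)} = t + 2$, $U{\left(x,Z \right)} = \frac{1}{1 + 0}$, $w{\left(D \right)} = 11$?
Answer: $- \frac{8309}{2} \approx -4154.5$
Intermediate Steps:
$U{\left(x,Z \right)} = 1$ ($U{\left(x,Z \right)} = 1^{-1} = 1$)
$k{\left(t \right)} = 2 + t$
$y{\left(S \right)} = 2 + S$
$A{\left(j \right)} = - \frac{7}{2} - \frac{j}{2}$ ($A{\left(j \right)} = -4 + \frac{1 - j}{2} = -4 - \left(- \frac{1}{2} + \frac{j}{2}\right) = - \frac{7}{2} - \frac{j}{2}$)
$O{\left(p,B \right)} = - \frac{9}{2} - \frac{p}{2}$ ($O{\left(p,B \right)} = - \frac{7}{2} - \frac{2 + p}{2} = - \frac{7}{2} - \left(1 + \frac{p}{2}\right) = - \frac{9}{2} - \frac{p}{2}$)
$\left(w{\left(-8 \right)} O{\left(-2,10 \right)} + 49\right) - 4165 = \left(11 \left(- \frac{9}{2} - -1\right) + 49\right) - 4165 = \left(11 \left(- \frac{9}{2} + 1\right) + 49\right) - 4165 = \left(11 \left(- \frac{7}{2}\right) + 49\right) - 4165 = \left(- \frac{77}{2} + 49\right) - 4165 = \frac{21}{2} - 4165 = - \frac{8309}{2}$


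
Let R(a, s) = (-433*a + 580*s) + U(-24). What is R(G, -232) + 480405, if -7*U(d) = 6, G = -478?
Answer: 3869727/7 ≈ 5.5282e+5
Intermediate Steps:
U(d) = -6/7 (U(d) = -⅐*6 = -6/7)
R(a, s) = -6/7 - 433*a + 580*s (R(a, s) = (-433*a + 580*s) - 6/7 = -6/7 - 433*a + 580*s)
R(G, -232) + 480405 = (-6/7 - 433*(-478) + 580*(-232)) + 480405 = (-6/7 + 206974 - 134560) + 480405 = 506892/7 + 480405 = 3869727/7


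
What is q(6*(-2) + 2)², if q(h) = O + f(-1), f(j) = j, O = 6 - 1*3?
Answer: 4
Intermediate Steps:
O = 3 (O = 6 - 3 = 3)
q(h) = 2 (q(h) = 3 - 1 = 2)
q(6*(-2) + 2)² = 2² = 4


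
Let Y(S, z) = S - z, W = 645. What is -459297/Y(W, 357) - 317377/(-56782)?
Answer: -1443799871/908512 ≈ -1589.2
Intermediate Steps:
-459297/Y(W, 357) - 317377/(-56782) = -459297/(645 - 1*357) - 317377/(-56782) = -459297/(645 - 357) - 317377*(-1/56782) = -459297/288 + 317377/56782 = -459297*1/288 + 317377/56782 = -51033/32 + 317377/56782 = -1443799871/908512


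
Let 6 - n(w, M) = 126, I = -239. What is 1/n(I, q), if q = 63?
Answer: -1/120 ≈ -0.0083333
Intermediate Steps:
n(w, M) = -120 (n(w, M) = 6 - 1*126 = 6 - 126 = -120)
1/n(I, q) = 1/(-120) = -1/120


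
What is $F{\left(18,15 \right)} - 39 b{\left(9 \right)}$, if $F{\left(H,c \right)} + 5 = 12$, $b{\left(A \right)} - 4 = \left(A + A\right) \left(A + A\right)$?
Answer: $-12785$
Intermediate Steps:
$b{\left(A \right)} = 4 + 4 A^{2}$ ($b{\left(A \right)} = 4 + \left(A + A\right) \left(A + A\right) = 4 + 2 A 2 A = 4 + 4 A^{2}$)
$F{\left(H,c \right)} = 7$ ($F{\left(H,c \right)} = -5 + 12 = 7$)
$F{\left(18,15 \right)} - 39 b{\left(9 \right)} = 7 - 39 \left(4 + 4 \cdot 9^{2}\right) = 7 - 39 \left(4 + 4 \cdot 81\right) = 7 - 39 \left(4 + 324\right) = 7 - 12792 = -12785$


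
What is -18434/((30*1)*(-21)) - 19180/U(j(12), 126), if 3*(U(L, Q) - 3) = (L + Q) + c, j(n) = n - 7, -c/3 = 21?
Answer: -2487913/3465 ≈ -718.01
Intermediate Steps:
c = -63 (c = -3*21 = -63)
j(n) = -7 + n
U(L, Q) = -18 + L/3 + Q/3 (U(L, Q) = 3 + ((L + Q) - 63)/3 = 3 + (-63 + L + Q)/3 = 3 + (-21 + L/3 + Q/3) = -18 + L/3 + Q/3)
-18434/((30*1)*(-21)) - 19180/U(j(12), 126) = -18434/((30*1)*(-21)) - 19180/(-18 + (-7 + 12)/3 + (1/3)*126) = -18434/(30*(-21)) - 19180/(-18 + (1/3)*5 + 42) = -18434/(-630) - 19180/(-18 + 5/3 + 42) = -18434*(-1/630) - 19180/77/3 = 9217/315 - 19180*3/77 = 9217/315 - 8220/11 = -2487913/3465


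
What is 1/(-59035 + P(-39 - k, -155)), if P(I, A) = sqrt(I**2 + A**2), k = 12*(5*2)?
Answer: -59035/3485081919 - sqrt(49306)/3485081919 ≈ -1.7003e-5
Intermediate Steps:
k = 120 (k = 12*10 = 120)
P(I, A) = sqrt(A**2 + I**2)
1/(-59035 + P(-39 - k, -155)) = 1/(-59035 + sqrt((-155)**2 + (-39 - 1*120)**2)) = 1/(-59035 + sqrt(24025 + (-39 - 120)**2)) = 1/(-59035 + sqrt(24025 + (-159)**2)) = 1/(-59035 + sqrt(24025 + 25281)) = 1/(-59035 + sqrt(49306))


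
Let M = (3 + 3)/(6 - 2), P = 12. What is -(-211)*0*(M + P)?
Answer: 0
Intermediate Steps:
M = 3/2 (M = 6/4 = 6*(¼) = 3/2 ≈ 1.5000)
-(-211)*0*(M + P) = -(-211)*0*(3/2 + 12) = -(-211)*0*(27/2) = -(-211)*0 = -211*0 = 0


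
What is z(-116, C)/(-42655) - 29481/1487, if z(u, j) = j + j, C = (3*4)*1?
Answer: -1257547743/63427985 ≈ -19.826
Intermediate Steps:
C = 12 (C = 12*1 = 12)
z(u, j) = 2*j
z(-116, C)/(-42655) - 29481/1487 = (2*12)/(-42655) - 29481/1487 = 24*(-1/42655) - 29481*1/1487 = -24/42655 - 29481/1487 = -1257547743/63427985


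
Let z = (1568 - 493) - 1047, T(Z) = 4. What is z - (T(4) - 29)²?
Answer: -597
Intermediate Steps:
z = 28 (z = 1075 - 1047 = 28)
z - (T(4) - 29)² = 28 - (4 - 29)² = 28 - 1*(-25)² = 28 - 1*625 = 28 - 625 = -597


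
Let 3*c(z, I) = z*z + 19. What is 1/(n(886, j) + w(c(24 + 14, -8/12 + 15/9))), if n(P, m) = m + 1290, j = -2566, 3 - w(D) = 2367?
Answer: -1/3640 ≈ -0.00027473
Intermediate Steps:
c(z, I) = 19/3 + z**2/3 (c(z, I) = (z*z + 19)/3 = (z**2 + 19)/3 = (19 + z**2)/3 = 19/3 + z**2/3)
w(D) = -2364 (w(D) = 3 - 1*2367 = 3 - 2367 = -2364)
n(P, m) = 1290 + m
1/(n(886, j) + w(c(24 + 14, -8/12 + 15/9))) = 1/((1290 - 2566) - 2364) = 1/(-1276 - 2364) = 1/(-3640) = -1/3640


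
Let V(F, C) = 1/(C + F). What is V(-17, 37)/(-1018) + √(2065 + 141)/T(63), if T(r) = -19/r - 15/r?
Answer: -1/20360 - 63*√2206/34 ≈ -87.029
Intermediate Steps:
T(r) = -34/r
V(-17, 37)/(-1018) + √(2065 + 141)/T(63) = 1/((37 - 17)*(-1018)) + √(2065 + 141)/((-34/63)) = -1/1018/20 + √2206/((-34*1/63)) = (1/20)*(-1/1018) + √2206/(-34/63) = -1/20360 + √2206*(-63/34) = -1/20360 - 63*√2206/34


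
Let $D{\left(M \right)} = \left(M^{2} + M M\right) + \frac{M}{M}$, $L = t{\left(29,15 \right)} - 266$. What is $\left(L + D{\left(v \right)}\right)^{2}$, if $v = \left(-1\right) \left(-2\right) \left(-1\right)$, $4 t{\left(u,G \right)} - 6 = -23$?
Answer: $\frac{1092025}{16} \approx 68252.0$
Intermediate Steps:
$t{\left(u,G \right)} = - \frac{17}{4}$ ($t{\left(u,G \right)} = \frac{3}{2} + \frac{1}{4} \left(-23\right) = \frac{3}{2} - \frac{23}{4} = - \frac{17}{4}$)
$v = -2$ ($v = 2 \left(-1\right) = -2$)
$L = - \frac{1081}{4}$ ($L = - \frac{17}{4} - 266 = - \frac{1081}{4} \approx -270.25$)
$D{\left(M \right)} = 1 + 2 M^{2}$ ($D{\left(M \right)} = \left(M^{2} + M^{2}\right) + 1 = 2 M^{2} + 1 = 1 + 2 M^{2}$)
$\left(L + D{\left(v \right)}\right)^{2} = \left(- \frac{1081}{4} + \left(1 + 2 \left(-2\right)^{2}\right)\right)^{2} = \left(- \frac{1081}{4} + \left(1 + 2 \cdot 4\right)\right)^{2} = \left(- \frac{1081}{4} + \left(1 + 8\right)\right)^{2} = \left(- \frac{1081}{4} + 9\right)^{2} = \left(- \frac{1045}{4}\right)^{2} = \frac{1092025}{16}$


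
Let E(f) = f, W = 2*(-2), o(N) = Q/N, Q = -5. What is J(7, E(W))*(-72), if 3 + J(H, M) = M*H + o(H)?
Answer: 15984/7 ≈ 2283.4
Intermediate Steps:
o(N) = -5/N
W = -4
J(H, M) = -3 - 5/H + H*M (J(H, M) = -3 + (M*H - 5/H) = -3 + (H*M - 5/H) = -3 + (-5/H + H*M) = -3 - 5/H + H*M)
J(7, E(W))*(-72) = (-3 - 5/7 + 7*(-4))*(-72) = (-3 - 5*⅐ - 28)*(-72) = (-3 - 5/7 - 28)*(-72) = -222/7*(-72) = 15984/7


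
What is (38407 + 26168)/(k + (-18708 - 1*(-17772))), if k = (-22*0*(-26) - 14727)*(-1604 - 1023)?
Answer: 3075/1842233 ≈ 0.0016692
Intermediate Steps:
k = 38687829 (k = (0*(-26) - 14727)*(-2627) = (0 - 14727)*(-2627) = -14727*(-2627) = 38687829)
(38407 + 26168)/(k + (-18708 - 1*(-17772))) = (38407 + 26168)/(38687829 + (-18708 - 1*(-17772))) = 64575/(38687829 + (-18708 + 17772)) = 64575/(38687829 - 936) = 64575/38686893 = 64575*(1/38686893) = 3075/1842233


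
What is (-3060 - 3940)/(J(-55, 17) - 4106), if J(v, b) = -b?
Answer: 1000/589 ≈ 1.6978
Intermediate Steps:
(-3060 - 3940)/(J(-55, 17) - 4106) = (-3060 - 3940)/(-1*17 - 4106) = -7000/(-17 - 4106) = -7000/(-4123) = -7000*(-1/4123) = 1000/589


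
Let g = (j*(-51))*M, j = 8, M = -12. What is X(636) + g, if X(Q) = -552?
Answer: 4344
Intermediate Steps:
g = 4896 (g = (8*(-51))*(-12) = -408*(-12) = 4896)
X(636) + g = -552 + 4896 = 4344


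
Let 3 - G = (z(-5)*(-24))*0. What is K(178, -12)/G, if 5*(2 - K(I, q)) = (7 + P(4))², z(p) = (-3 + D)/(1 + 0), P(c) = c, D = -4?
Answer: -37/5 ≈ -7.4000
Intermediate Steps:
z(p) = -7 (z(p) = (-3 - 4)/(1 + 0) = -7/1 = -7*1 = -7)
K(I, q) = -111/5 (K(I, q) = 2 - (7 + 4)²/5 = 2 - ⅕*11² = 2 - ⅕*121 = 2 - 121/5 = -111/5)
G = 3 (G = 3 - (-7*(-24))*0 = 3 - 168*0 = 3 - 1*0 = 3 + 0 = 3)
K(178, -12)/G = -111/5/3 = -111/5*⅓ = -37/5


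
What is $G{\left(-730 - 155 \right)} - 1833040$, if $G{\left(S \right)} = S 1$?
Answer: $-1833925$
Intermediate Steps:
$G{\left(S \right)} = S$
$G{\left(-730 - 155 \right)} - 1833040 = \left(-730 - 155\right) - 1833040 = -885 - 1833040 = -1833925$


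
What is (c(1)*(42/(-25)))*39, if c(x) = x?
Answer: -1638/25 ≈ -65.520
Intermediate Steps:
(c(1)*(42/(-25)))*39 = (1*(42/(-25)))*39 = (1*(42*(-1/25)))*39 = (1*(-42/25))*39 = -42/25*39 = -1638/25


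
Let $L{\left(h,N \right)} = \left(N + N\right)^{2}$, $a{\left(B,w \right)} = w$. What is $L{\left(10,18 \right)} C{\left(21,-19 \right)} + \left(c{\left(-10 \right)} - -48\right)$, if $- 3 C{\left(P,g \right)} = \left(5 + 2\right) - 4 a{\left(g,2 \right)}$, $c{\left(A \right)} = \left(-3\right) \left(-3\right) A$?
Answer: $390$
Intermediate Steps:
$L{\left(h,N \right)} = 4 N^{2}$ ($L{\left(h,N \right)} = \left(2 N\right)^{2} = 4 N^{2}$)
$c{\left(A \right)} = 9 A$
$C{\left(P,g \right)} = \frac{1}{3}$ ($C{\left(P,g \right)} = - \frac{\left(5 + 2\right) - 8}{3} = - \frac{7 - 8}{3} = \left(- \frac{1}{3}\right) \left(-1\right) = \frac{1}{3}$)
$L{\left(10,18 \right)} C{\left(21,-19 \right)} + \left(c{\left(-10 \right)} - -48\right) = 4 \cdot 18^{2} \cdot \frac{1}{3} + \left(9 \left(-10\right) - -48\right) = 4 \cdot 324 \cdot \frac{1}{3} + \left(-90 + 48\right) = 1296 \cdot \frac{1}{3} - 42 = 432 - 42 = 390$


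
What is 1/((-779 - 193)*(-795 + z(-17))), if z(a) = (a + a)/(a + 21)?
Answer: 1/781002 ≈ 1.2804e-6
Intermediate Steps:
z(a) = 2*a/(21 + a) (z(a) = (2*a)/(21 + a) = 2*a/(21 + a))
1/((-779 - 193)*(-795 + z(-17))) = 1/((-779 - 193)*(-795 + 2*(-17)/(21 - 17))) = 1/(-972*(-795 + 2*(-17)/4)) = 1/(-972*(-795 + 2*(-17)*(¼))) = 1/(-972*(-795 - 17/2)) = 1/(-972*(-1607/2)) = 1/781002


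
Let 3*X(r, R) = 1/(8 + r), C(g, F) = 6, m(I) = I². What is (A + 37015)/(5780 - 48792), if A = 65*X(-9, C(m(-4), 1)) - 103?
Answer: -110671/129036 ≈ -0.85768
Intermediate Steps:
X(r, R) = 1/(3*(8 + r))
A = -374/3 (A = 65*(1/(3*(8 - 9))) - 103 = 65*((⅓)/(-1)) - 103 = 65*((⅓)*(-1)) - 103 = 65*(-⅓) - 103 = -65/3 - 103 = -374/3 ≈ -124.67)
(A + 37015)/(5780 - 48792) = (-374/3 + 37015)/(5780 - 48792) = (110671/3)/(-43012) = (110671/3)*(-1/43012) = -110671/129036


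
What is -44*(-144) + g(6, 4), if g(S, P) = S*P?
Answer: 6360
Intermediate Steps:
g(S, P) = P*S
-44*(-144) + g(6, 4) = -44*(-144) + 4*6 = 6336 + 24 = 6360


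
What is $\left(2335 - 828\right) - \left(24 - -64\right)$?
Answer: $1419$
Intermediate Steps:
$\left(2335 - 828\right) - \left(24 - -64\right) = \left(2335 - 828\right) - \left(24 + 64\right) = 1507 - 88 = 1419$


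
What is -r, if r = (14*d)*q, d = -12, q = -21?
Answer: -3528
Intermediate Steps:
r = 3528 (r = (14*(-12))*(-21) = -168*(-21) = 3528)
-r = -1*3528 = -3528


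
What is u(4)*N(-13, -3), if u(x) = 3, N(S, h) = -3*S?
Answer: 117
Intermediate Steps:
u(4)*N(-13, -3) = 3*(-3*(-13)) = 3*39 = 117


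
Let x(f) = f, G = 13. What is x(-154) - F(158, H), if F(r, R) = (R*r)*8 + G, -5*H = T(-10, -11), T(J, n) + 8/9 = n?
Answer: -142763/45 ≈ -3172.5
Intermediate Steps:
T(J, n) = -8/9 + n
H = 107/45 (H = -(-8/9 - 11)/5 = -1/5*(-107/9) = 107/45 ≈ 2.3778)
F(r, R) = 13 + 8*R*r (F(r, R) = (R*r)*8 + 13 = 8*R*r + 13 = 13 + 8*R*r)
x(-154) - F(158, H) = -154 - (13 + 8*(107/45)*158) = -154 - (13 + 135248/45) = -154 - 1*135833/45 = -154 - 135833/45 = -142763/45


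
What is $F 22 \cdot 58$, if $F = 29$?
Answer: $37004$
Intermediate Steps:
$F 22 \cdot 58 = 29 \cdot 22 \cdot 58 = 638 \cdot 58 = 37004$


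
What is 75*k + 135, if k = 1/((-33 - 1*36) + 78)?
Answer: 430/3 ≈ 143.33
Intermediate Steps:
k = 1/9 (k = 1/((-33 - 36) + 78) = 1/(-69 + 78) = 1/9 ≈ 0.11111)
75*k + 135 = 75*(1/9) + 135 = 25/3 + 135 = 430/3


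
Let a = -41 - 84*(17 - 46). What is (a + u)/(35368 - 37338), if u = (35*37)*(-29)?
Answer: 3516/197 ≈ 17.848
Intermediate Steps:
u = -37555 (u = 1295*(-29) = -37555)
a = 2395 (a = -41 - 84*(-29) = -41 + 2436 = 2395)
(a + u)/(35368 - 37338) = (2395 - 37555)/(35368 - 37338) = -35160/(-1970) = -35160*(-1/1970) = 3516/197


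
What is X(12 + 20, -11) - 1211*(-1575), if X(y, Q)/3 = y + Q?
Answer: 1907388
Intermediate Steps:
X(y, Q) = 3*Q + 3*y (X(y, Q) = 3*(y + Q) = 3*(Q + y) = 3*Q + 3*y)
X(12 + 20, -11) - 1211*(-1575) = (3*(-11) + 3*(12 + 20)) - 1211*(-1575) = (-33 + 3*32) + 1907325 = (-33 + 96) + 1907325 = 63 + 1907325 = 1907388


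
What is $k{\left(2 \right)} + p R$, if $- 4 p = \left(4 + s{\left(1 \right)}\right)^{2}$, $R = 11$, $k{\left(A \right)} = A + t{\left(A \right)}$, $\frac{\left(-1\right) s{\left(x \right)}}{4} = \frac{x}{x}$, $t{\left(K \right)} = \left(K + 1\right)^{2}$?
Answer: $11$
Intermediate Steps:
$t{\left(K \right)} = \left(1 + K\right)^{2}$
$s{\left(x \right)} = -4$ ($s{\left(x \right)} = - 4 \frac{x}{x} = \left(-4\right) 1 = -4$)
$k{\left(A \right)} = A + \left(1 + A\right)^{2}$
$p = 0$ ($p = - \frac{\left(4 - 4\right)^{2}}{4} = - \frac{0^{2}}{4} = \left(- \frac{1}{4}\right) 0 = 0$)
$k{\left(2 \right)} + p R = \left(2 + \left(1 + 2\right)^{2}\right) + 0 \cdot 11 = \left(2 + 3^{2}\right) + 0 = \left(2 + 9\right) + 0 = 11 + 0 = 11$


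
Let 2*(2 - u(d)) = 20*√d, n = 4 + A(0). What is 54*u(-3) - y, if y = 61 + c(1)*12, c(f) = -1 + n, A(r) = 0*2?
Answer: 11 - 540*I*√3 ≈ 11.0 - 935.31*I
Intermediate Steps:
A(r) = 0
n = 4 (n = 4 + 0 = 4)
u(d) = 2 - 10*√d
c(f) = 3 (c(f) = -1 + 4 = 3)
y = 97 (y = 61 + 3*12 = 61 + 36 = 97)
54*u(-3) - y = 54*(2 - 10*I*√3) - 1*97 = 54*(2 - 10*I*√3) - 97 = (108 - 540*I*√3) - 97 = 11 - 540*I*√3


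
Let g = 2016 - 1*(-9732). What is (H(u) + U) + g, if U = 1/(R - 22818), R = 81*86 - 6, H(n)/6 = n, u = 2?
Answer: 186490079/15858 ≈ 11760.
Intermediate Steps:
H(n) = 6*n
g = 11748 (g = 2016 + 9732 = 11748)
R = 6960 (R = 6966 - 6 = 6960)
U = -1/15858 (U = 1/(6960 - 22818) = 1/(-15858) = -1/15858 ≈ -6.3060e-5)
(H(u) + U) + g = (6*2 - 1/15858) + 11748 = (12 - 1/15858) + 11748 = 190295/15858 + 11748 = 186490079/15858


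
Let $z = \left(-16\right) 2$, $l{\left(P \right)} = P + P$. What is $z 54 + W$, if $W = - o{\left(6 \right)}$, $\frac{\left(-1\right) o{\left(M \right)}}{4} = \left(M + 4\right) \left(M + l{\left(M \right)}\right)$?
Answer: $-1008$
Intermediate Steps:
$l{\left(P \right)} = 2 P$
$z = -32$
$o{\left(M \right)} = - 12 M \left(4 + M\right)$ ($o{\left(M \right)} = - 4 \left(M + 4\right) \left(M + 2 M\right) = - 4 \left(4 + M\right) 3 M = - 4 \cdot 3 M \left(4 + M\right) = - 12 M \left(4 + M\right)$)
$W = 720$ ($W = - 12 \cdot 6 \left(-4 - 6\right) = - 12 \cdot 6 \left(-10\right) = \left(-1\right) \left(-720\right) = 720$)
$z 54 + W = \left(-32\right) 54 + 720 = -1728 + 720 = -1008$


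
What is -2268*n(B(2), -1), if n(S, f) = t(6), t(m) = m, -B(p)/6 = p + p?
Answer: -13608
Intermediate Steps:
B(p) = -12*p (B(p) = -6*(p + p) = -12*p)
n(S, f) = 6
-2268*n(B(2), -1) = -2268*6 = -13608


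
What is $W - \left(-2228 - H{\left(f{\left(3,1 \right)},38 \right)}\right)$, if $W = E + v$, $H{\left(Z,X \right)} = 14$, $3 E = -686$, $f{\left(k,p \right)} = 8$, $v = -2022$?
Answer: $- \frac{26}{3} \approx -8.6667$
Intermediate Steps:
$E = - \frac{686}{3}$ ($E = \frac{1}{3} \left(-686\right) = - \frac{686}{3} \approx -228.67$)
$W = - \frac{6752}{3}$ ($W = - \frac{686}{3} - 2022 = - \frac{6752}{3} \approx -2250.7$)
$W - \left(-2228 - H{\left(f{\left(3,1 \right)},38 \right)}\right) = - \frac{6752}{3} - \left(-2228 - 14\right) = - \frac{6752}{3} - -2242 = - \frac{6752}{3} + 2242 = - \frac{26}{3}$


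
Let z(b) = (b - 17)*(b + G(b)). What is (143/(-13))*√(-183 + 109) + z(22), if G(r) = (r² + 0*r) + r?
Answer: 2640 - 11*I*√74 ≈ 2640.0 - 94.626*I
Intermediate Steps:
G(r) = r + r² (G(r) = (r² + 0) + r = r² + r = r + r²)
z(b) = (-17 + b)*(b + b*(1 + b)) (z(b) = (b - 17)*(b + b*(1 + b)) = (-17 + b)*(b + b*(1 + b)))
(143/(-13))*√(-183 + 109) + z(22) = (143/(-13))*√(-183 + 109) + 22*(-34 + 22² - 15*22) = (143*(-1/13))*√(-74) + 22*(-34 + 484 - 330) = -11*I*√74 + 22*120 = -11*I*√74 + 2640 = 2640 - 11*I*√74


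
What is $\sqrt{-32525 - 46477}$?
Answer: $3 i \sqrt{8778} \approx 281.07 i$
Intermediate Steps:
$\sqrt{-32525 - 46477} = \sqrt{-79002} = 3 i \sqrt{8778}$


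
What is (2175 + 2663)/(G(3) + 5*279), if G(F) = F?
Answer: 2419/699 ≈ 3.4607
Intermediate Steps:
(2175 + 2663)/(G(3) + 5*279) = (2175 + 2663)/(3 + 5*279) = 4838/(3 + 1395) = 4838/1398 = 4838*(1/1398) = 2419/699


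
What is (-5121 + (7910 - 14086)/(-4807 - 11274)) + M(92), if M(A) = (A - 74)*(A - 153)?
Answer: -100001563/16081 ≈ -6218.6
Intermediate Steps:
M(A) = (-153 + A)*(-74 + A) (M(A) = (-74 + A)*(-153 + A) = (-153 + A)*(-74 + A))
(-5121 + (7910 - 14086)/(-4807 - 11274)) + M(92) = (-5121 + (7910 - 14086)/(-4807 - 11274)) + (11322 + 92**2 - 227*92) = (-5121 - 6176/(-16081)) + (11322 + 8464 - 20884) = (-5121 - 6176*(-1/16081)) - 1098 = (-5121 + 6176/16081) - 1098 = -82344625/16081 - 1098 = -100001563/16081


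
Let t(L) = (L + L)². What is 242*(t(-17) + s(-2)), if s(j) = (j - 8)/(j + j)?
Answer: 280357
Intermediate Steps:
t(L) = 4*L² (t(L) = (2*L)² = 4*L²)
s(j) = (-8 + j)/(2*j) (s(j) = (-8 + j)/((2*j)) = (-8 + j)*(1/(2*j)) = (-8 + j)/(2*j))
242*(t(-17) + s(-2)) = 242*(4*(-17)² + (½)*(-8 - 2)/(-2)) = 242*(4*289 + (½)*(-½)*(-10)) = 242*(1156 + 5/2) = 242*(2317/2) = 280357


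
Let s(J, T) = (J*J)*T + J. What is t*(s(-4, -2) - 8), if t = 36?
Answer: -1584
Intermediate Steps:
s(J, T) = J + T*J**2 (s(J, T) = J**2*T + J = T*J**2 + J = J + T*J**2)
t*(s(-4, -2) - 8) = 36*(-4*(1 - 4*(-2)) - 8) = 36*(-4*(1 + 8) - 8) = 36*(-4*9 - 8) = 36*(-36 - 8) = 36*(-44) = -1584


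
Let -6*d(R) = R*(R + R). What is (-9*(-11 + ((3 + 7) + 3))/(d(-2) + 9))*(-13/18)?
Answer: 39/23 ≈ 1.6957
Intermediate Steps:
d(R) = -R²/3 (d(R) = -R*(R + R)/6 = -R*2*R/6 = -R²/3)
(-9*(-11 + ((3 + 7) + 3))/(d(-2) + 9))*(-13/18) = (-9*(-11 + ((3 + 7) + 3))/(-⅓*(-2)² + 9))*(-13/18) = (-9*(-11 + (10 + 3))/(-⅓*4 + 9))*(-13*1/18) = -9*(-11 + 13)/(-4/3 + 9)*(-13/18) = -18/23/3*(-13/18) = -18*3/23*(-13/18) = -9*6/23*(-13/18) = -54/23*(-13/18) = 39/23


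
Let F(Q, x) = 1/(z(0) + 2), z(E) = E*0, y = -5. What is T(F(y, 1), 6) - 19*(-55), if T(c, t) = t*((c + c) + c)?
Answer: 1054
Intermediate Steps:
z(E) = 0
F(Q, x) = 1/2 (F(Q, x) = 1/(0 + 2) = 1/2)
T(c, t) = 3*c*t (T(c, t) = t*(2*c + c) = t*(3*c) = 3*c*t)
T(F(y, 1), 6) - 19*(-55) = 3*(1/2)*6 - 19*(-55) = 9 + 1045 = 1054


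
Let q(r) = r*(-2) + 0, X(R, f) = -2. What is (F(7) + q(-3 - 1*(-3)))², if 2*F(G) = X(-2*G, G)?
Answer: 1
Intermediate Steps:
F(G) = -1 (F(G) = (½)*(-2) = -1)
q(r) = -2*r (q(r) = -2*r + 0 = -2*r)
(F(7) + q(-3 - 1*(-3)))² = (-1 - 2*(-3 - 1*(-3)))² = (-1 - 2*(-3 + 3))² = (-1 - 2*0)² = (-1 + 0)² = (-1)² = 1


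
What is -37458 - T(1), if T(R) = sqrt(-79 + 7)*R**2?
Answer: -37458 - 6*I*sqrt(2) ≈ -37458.0 - 8.4853*I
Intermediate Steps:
T(R) = 6*I*sqrt(2)*R**2 (T(R) = sqrt(-72)*R**2 = (6*I*sqrt(2))*R**2 = 6*I*sqrt(2)*R**2)
-37458 - T(1) = -37458 - 6*I*sqrt(2)*1**2 = -37458 - 6*I*sqrt(2)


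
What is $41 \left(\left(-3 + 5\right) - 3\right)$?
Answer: $-41$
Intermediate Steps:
$41 \left(\left(-3 + 5\right) - 3\right) = 41 \left(2 - 3\right) = 41 \left(-1\right) = -41$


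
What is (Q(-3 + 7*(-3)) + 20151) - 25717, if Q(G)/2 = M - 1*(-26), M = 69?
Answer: -5376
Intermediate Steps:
Q(G) = 190 (Q(G) = 2*(69 - 1*(-26)) = 2*(69 + 26) = 2*95 = 190)
(Q(-3 + 7*(-3)) + 20151) - 25717 = (190 + 20151) - 25717 = 20341 - 25717 = -5376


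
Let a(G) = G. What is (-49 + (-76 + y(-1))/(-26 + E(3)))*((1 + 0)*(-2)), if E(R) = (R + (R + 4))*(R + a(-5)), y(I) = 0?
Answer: 2178/23 ≈ 94.696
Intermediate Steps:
E(R) = (-5 + R)*(4 + 2*R) (E(R) = (R + (R + 4))*(R - 5) = (R + (4 + R))*(-5 + R) = (4 + 2*R)*(-5 + R) = (-5 + R)*(4 + 2*R))
(-49 + (-76 + y(-1))/(-26 + E(3)))*((1 + 0)*(-2)) = (-49 + (-76 + 0)/(-26 + (-20 - 6*3 + 2*3²)))*((1 + 0)*(-2)) = (-49 - 76/(-26 + (-20 - 18 + 2*9)))*(1*(-2)) = (-49 - 76/(-26 + (-20 - 18 + 18)))*(-2) = (-49 - 76/(-26 - 20))*(-2) = (-49 - 76/(-46))*(-2) = (-49 - 76*(-1/46))*(-2) = (-49 + 38/23)*(-2) = -1089/23*(-2) = 2178/23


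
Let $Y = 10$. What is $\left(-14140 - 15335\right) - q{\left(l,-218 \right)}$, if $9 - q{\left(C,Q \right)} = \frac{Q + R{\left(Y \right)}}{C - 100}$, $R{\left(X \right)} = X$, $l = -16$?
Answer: $- \frac{854984}{29} \approx -29482.0$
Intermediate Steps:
$q{\left(C,Q \right)} = 9 - \frac{10 + Q}{-100 + C}$ ($q{\left(C,Q \right)} = 9 - \frac{Q + 10}{C - 100} = 9 - \frac{10 + Q}{-100 + C}$)
$\left(-14140 - 15335\right) - q{\left(l,-218 \right)} = \left(-14140 - 15335\right) - \frac{-910 - -218 + 9 \left(-16\right)}{-100 - 16} = -29475 - \frac{-910 + 218 - 144}{-116} = -29475 - \left(- \frac{1}{116}\right) \left(-836\right) = -29475 - \frac{209}{29} = - \frac{854984}{29}$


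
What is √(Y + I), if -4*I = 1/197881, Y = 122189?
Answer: √19138165007331835/395762 ≈ 349.56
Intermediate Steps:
I = -1/791524 (I = -¼/197881 = -¼*1/197881 = -1/791524 ≈ -1.2634e-6)
√(Y + I) = √(122189 - 1/791524) = √(96715526035/791524) = √19138165007331835/395762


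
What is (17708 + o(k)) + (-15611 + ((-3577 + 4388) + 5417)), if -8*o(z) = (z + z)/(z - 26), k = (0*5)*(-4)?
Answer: 8325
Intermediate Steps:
k = 0 (k = 0*(-4) = 0)
o(z) = -z/(4*(-26 + z)) (o(z) = -(z + z)/(8*(z - 26)) = -2*z/(8*(-26 + z)) = -z/(4*(-26 + z)))
(17708 + o(k)) + (-15611 + ((-3577 + 4388) + 5417)) = (17708 - 1*0/(-104 + 4*0)) + (-15611 + ((-3577 + 4388) + 5417)) = (17708 - 1*0/(-104 + 0)) + (-15611 + (811 + 5417)) = (17708 - 1*0/(-104)) + (-15611 + 6228) = (17708 - 1*0*(-1/104)) - 9383 = (17708 + 0) - 9383 = 17708 - 9383 = 8325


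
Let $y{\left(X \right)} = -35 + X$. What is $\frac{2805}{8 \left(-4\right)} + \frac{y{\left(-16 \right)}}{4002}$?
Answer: $- \frac{1871207}{21344} \approx -87.669$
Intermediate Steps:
$\frac{2805}{8 \left(-4\right)} + \frac{y{\left(-16 \right)}}{4002} = \frac{2805}{8 \left(-4\right)} + \frac{-35 - 16}{4002} = \frac{2805}{-32} - \frac{17}{1334} = 2805 \left(- \frac{1}{32}\right) - \frac{17}{1334} = - \frac{2805}{32} - \frac{17}{1334} = - \frac{1871207}{21344}$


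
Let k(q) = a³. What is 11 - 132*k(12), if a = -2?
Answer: 1067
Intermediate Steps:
k(q) = -8 (k(q) = (-2)³ = -8)
11 - 132*k(12) = 11 - 132*(-8) = 11 + 1056 = 1067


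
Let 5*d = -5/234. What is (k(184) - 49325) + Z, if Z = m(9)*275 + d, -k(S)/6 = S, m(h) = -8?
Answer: -12315187/234 ≈ -52629.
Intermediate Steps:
d = -1/234 (d = (-5/234)/5 = (-5*1/234)/5 = (1/5)*(-5/234) = -1/234 ≈ -0.0042735)
k(S) = -6*S
Z = -514801/234 (Z = -8*275 - 1/234 = -2200 - 1/234 = -514801/234 ≈ -2200.0)
(k(184) - 49325) + Z = (-6*184 - 49325) - 514801/234 = (-1104 - 49325) - 514801/234 = -50429 - 514801/234 = -12315187/234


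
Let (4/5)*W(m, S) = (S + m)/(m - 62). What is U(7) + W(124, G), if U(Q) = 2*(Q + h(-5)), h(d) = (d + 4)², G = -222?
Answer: 1739/124 ≈ 14.024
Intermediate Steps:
h(d) = (4 + d)²
W(m, S) = 5*(S + m)/(4*(-62 + m)) (W(m, S) = 5*((S + m)/(m - 62))/4 = 5*((S + m)/(-62 + m))/4 = 5*(S + m)/(4*(-62 + m)))
U(Q) = 2 + 2*Q (U(Q) = 2*(Q + (4 - 5)²) = 2*(Q + (-1)²) = 2*(Q + 1) = 2*(1 + Q) = 2 + 2*Q)
U(7) + W(124, G) = (2 + 2*7) + 5*(-222 + 124)/(4*(-62 + 124)) = (2 + 14) + (5/4)*(-98)/62 = 16 + (5/4)*(1/62)*(-98) = 16 - 245/124 = 1739/124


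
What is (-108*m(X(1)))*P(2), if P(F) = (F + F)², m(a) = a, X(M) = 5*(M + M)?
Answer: -17280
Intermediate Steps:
X(M) = 10*M (X(M) = 5*(2*M) = 10*M)
P(F) = 4*F² (P(F) = (2*F)² = 4*F²)
(-108*m(X(1)))*P(2) = (-1080)*(4*2²) = (-108*10)*(4*4) = -1080*16 = -17280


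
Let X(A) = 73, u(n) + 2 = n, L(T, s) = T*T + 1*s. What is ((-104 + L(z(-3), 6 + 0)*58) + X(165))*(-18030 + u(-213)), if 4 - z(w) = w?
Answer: -57635955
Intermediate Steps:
z(w) = 4 - w
L(T, s) = s + T² (L(T, s) = T² + s = s + T²)
u(n) = -2 + n
((-104 + L(z(-3), 6 + 0)*58) + X(165))*(-18030 + u(-213)) = ((-104 + ((6 + 0) + (4 - 1*(-3))²)*58) + 73)*(-18030 + (-2 - 213)) = ((-104 + (6 + (4 + 3)²)*58) + 73)*(-18030 - 215) = ((-104 + (6 + 7²)*58) + 73)*(-18245) = ((-104 + (6 + 49)*58) + 73)*(-18245) = ((-104 + 55*58) + 73)*(-18245) = ((-104 + 3190) + 73)*(-18245) = (3086 + 73)*(-18245) = 3159*(-18245) = -57635955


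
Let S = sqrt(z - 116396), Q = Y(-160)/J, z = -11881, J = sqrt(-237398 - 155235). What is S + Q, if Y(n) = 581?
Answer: I*(-581*sqrt(392633) + 1177899*sqrt(14253))/392633 ≈ 357.23*I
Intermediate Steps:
J = I*sqrt(392633) (J = sqrt(-392633) = I*sqrt(392633) ≈ 626.6*I)
Q = -581*I*sqrt(392633)/392633 (Q = 581/((I*sqrt(392633))) = 581*(-I*sqrt(392633)/392633) = -581*I*sqrt(392633)/392633 ≈ -0.92722*I)
S = 3*I*sqrt(14253) (S = sqrt(-11881 - 116396) = sqrt(-128277) = 3*I*sqrt(14253) ≈ 358.16*I)
S + Q = 3*I*sqrt(14253) - 581*I*sqrt(392633)/392633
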